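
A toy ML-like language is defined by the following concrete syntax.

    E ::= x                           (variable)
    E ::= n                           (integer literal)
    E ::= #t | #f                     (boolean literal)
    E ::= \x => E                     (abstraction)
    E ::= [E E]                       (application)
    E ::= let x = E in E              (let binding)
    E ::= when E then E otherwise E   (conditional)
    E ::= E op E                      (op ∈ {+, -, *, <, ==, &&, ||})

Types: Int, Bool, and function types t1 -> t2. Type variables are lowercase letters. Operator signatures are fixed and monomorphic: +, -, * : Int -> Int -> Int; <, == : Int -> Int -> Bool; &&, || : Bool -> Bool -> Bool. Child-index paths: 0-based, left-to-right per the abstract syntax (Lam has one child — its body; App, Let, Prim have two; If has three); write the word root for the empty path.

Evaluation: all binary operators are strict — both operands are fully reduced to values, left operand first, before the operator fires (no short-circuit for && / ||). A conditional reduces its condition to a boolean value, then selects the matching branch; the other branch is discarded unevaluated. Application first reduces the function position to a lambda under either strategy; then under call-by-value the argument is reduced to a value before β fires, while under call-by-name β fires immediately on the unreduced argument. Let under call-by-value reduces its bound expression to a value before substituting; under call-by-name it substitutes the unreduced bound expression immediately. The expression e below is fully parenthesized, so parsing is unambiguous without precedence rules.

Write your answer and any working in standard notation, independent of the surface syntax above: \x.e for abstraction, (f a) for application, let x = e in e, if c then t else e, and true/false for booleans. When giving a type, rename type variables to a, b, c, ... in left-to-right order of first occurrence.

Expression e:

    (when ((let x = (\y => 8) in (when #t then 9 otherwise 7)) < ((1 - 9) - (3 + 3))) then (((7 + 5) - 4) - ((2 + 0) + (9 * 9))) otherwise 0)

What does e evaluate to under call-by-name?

Trace:
step 0: (if ((let x = (\y.8) in (if true then 9 else 7)) < ((1 - 9) - (3 + 3))) then (((7 + 5) - 4) - ((2 + 0) + (9 * 9))) else 0)
step 1: [let@0.0] (if ((if true then 9 else 7) < ((1 - 9) - (3 + 3))) then (((7 + 5) - 4) - ((2 + 0) + (9 * 9))) else 0)
step 2: [if@0.0] (if (9 < ((1 - 9) - (3 + 3))) then (((7 + 5) - 4) - ((2 + 0) + (9 * 9))) else 0)
step 3: [delta@0.1.0] (if (9 < (-8 - (3 + 3))) then (((7 + 5) - 4) - ((2 + 0) + (9 * 9))) else 0)
step 4: [delta@0.1.1] (if (9 < (-8 - 6)) then (((7 + 5) - 4) - ((2 + 0) + (9 * 9))) else 0)
step 5: [delta@0.1] (if (9 < -14) then (((7 + 5) - 4) - ((2 + 0) + (9 * 9))) else 0)
step 6: [delta@0] (if false then (((7 + 5) - 4) - ((2 + 0) + (9 * 9))) else 0)
step 7: [if@root] 0

Answer: 0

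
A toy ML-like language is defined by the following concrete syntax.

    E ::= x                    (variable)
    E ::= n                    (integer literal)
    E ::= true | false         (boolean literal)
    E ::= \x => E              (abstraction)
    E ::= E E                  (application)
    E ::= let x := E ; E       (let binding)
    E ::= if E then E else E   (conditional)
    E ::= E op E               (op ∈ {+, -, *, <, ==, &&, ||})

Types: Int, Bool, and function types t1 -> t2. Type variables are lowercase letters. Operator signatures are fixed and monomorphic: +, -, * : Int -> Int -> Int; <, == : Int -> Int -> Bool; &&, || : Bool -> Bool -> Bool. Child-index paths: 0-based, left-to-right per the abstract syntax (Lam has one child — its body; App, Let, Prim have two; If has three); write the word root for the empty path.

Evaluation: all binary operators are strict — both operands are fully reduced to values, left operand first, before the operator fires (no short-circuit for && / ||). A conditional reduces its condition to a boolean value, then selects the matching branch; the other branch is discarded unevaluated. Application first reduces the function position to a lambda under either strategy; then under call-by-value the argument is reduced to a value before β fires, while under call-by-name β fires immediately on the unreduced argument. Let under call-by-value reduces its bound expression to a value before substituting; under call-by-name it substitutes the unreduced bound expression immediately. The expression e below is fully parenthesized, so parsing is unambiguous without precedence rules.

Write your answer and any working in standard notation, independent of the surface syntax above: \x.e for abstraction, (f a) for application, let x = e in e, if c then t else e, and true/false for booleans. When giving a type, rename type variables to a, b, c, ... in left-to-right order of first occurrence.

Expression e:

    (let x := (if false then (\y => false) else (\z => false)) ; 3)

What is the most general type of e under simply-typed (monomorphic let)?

Answer: Int

Derivation:
  unify Bool ~ Bool
\y._ : a -> Bool
\z._ : b -> Bool
  unify a -> Bool ~ b -> Bool
  unify a ~ b
  unify Bool ~ Bool
let x : b -> Bool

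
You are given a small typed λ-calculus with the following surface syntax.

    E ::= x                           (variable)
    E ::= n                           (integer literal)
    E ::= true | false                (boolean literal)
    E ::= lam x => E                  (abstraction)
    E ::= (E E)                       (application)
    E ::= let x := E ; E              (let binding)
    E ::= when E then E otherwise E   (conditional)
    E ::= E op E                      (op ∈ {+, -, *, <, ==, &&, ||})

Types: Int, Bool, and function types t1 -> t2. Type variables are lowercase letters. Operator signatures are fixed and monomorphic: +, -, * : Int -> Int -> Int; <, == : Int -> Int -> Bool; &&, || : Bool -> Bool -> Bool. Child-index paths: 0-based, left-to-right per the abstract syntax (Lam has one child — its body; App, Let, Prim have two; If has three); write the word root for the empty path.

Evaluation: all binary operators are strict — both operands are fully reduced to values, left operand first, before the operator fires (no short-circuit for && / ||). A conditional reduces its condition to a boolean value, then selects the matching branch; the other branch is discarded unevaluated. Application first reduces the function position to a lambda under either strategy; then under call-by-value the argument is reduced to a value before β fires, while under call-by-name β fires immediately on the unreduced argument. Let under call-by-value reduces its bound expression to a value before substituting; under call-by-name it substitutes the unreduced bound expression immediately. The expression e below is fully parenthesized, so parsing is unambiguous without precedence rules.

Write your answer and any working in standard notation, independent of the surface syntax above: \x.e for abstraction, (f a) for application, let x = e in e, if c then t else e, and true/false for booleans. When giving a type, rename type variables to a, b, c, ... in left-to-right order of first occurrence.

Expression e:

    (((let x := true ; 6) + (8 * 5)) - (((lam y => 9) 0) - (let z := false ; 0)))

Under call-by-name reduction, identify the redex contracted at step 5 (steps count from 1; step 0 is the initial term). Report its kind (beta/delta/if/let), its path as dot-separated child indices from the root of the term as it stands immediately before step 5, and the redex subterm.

Answer: let at 1.1 : (let z = false in 0)

Trace:
step 0: (((let x = true in 6) + (8 * 5)) - (((\y.9) 0) - (let z = false in 0)))
step 1: [let@0.0] ((6 + (8 * 5)) - (((\y.9) 0) - (let z = false in 0)))
step 2: [delta@0.1] ((6 + 40) - (((\y.9) 0) - (let z = false in 0)))
step 3: [delta@0] (46 - (((\y.9) 0) - (let z = false in 0)))
step 4: [beta@1.0] (46 - (9 - (let z = false in 0)))
step 5: [let@1.1] (46 - (9 - 0))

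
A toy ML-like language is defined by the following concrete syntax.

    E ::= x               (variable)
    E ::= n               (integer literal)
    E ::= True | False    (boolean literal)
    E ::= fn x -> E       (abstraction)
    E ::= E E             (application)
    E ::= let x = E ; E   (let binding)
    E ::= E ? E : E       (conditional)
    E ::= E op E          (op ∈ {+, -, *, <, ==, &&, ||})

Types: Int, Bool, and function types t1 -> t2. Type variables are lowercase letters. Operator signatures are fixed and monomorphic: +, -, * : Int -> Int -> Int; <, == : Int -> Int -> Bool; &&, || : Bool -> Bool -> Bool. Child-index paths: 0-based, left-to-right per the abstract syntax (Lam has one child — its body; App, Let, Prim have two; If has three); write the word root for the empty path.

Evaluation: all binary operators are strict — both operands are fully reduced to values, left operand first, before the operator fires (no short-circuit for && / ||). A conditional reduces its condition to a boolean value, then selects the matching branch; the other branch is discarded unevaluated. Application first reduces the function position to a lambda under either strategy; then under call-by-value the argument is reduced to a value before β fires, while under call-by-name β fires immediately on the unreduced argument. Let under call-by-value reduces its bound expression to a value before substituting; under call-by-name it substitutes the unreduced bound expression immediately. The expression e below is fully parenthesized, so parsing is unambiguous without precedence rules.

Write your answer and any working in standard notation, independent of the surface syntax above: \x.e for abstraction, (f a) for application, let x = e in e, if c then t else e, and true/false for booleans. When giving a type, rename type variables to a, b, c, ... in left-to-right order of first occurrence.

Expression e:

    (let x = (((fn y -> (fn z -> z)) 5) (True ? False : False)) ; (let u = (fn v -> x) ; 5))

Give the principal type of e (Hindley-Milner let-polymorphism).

Answer: Int

Derivation:
z : b
\z._ : b -> b
\y._ : a -> b -> b
  unify a -> b -> b ~ Int -> c
  unify a ~ Int
  unify b -> b ~ c
_ _ : b -> b
  unify Bool ~ Bool
  unify Bool ~ Bool
  unify b -> b ~ Bool -> d
  unify b ~ Bool
  unify Bool ~ d
_ _ : Bool
let x : Bool
x : Bool
\v._ : e -> Bool
let u : forall. e -> Bool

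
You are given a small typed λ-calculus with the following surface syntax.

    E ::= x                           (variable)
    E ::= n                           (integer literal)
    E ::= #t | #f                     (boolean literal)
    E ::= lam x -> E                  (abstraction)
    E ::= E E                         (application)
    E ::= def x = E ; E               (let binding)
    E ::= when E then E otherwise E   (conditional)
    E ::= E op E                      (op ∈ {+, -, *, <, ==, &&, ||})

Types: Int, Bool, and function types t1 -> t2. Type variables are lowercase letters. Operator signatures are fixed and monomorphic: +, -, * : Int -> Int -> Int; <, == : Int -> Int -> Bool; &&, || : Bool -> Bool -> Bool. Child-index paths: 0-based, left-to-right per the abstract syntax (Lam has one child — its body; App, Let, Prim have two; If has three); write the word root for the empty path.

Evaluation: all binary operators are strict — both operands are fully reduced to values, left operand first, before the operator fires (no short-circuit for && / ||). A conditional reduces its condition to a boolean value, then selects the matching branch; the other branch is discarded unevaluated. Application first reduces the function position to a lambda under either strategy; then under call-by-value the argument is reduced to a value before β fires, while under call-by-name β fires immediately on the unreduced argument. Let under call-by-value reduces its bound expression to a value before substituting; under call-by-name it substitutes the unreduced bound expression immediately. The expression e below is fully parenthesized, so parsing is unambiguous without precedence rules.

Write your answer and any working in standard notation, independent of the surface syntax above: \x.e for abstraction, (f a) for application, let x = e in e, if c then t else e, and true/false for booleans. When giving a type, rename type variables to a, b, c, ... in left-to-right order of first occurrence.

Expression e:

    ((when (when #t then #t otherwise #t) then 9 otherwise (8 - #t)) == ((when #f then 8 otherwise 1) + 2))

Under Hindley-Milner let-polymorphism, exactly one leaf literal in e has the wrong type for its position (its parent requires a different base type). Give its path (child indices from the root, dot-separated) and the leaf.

Answer: 0.2.1 : true

Derivation:
  unify Bool ~ Bool
  unify Bool ~ Bool
  unify Bool ~ Bool
  unify Int ~ Int
  unify Bool ~ Int
  FAIL: mismatch Bool ~ Int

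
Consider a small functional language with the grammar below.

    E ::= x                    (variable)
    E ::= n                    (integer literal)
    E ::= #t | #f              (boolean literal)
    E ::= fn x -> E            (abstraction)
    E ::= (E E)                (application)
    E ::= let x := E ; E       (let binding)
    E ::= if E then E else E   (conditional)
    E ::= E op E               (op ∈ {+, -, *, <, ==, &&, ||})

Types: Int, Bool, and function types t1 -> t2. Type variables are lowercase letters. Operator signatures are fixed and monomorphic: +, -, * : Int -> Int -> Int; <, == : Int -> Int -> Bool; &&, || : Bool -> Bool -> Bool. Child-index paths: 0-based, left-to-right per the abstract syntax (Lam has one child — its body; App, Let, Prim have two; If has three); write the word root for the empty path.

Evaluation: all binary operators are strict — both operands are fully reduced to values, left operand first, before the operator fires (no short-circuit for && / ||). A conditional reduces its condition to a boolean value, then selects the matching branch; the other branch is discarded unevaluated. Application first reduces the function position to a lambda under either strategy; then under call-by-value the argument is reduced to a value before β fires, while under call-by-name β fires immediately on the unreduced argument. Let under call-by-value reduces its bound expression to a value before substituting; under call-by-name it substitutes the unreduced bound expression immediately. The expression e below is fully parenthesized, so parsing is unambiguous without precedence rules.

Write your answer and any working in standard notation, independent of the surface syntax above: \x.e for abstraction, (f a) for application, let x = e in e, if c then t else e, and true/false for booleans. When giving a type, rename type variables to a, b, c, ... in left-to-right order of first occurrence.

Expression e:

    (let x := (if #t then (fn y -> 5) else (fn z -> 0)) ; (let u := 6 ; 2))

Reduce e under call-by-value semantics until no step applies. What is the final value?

Answer: 2

Trace:
step 0: (let x = (if true then (\y.5) else (\z.0)) in (let u = 6 in 2))
step 1: [if@0] (let x = (\y.5) in (let u = 6 in 2))
step 2: [let@root] (let u = 6 in 2)
step 3: [let@root] 2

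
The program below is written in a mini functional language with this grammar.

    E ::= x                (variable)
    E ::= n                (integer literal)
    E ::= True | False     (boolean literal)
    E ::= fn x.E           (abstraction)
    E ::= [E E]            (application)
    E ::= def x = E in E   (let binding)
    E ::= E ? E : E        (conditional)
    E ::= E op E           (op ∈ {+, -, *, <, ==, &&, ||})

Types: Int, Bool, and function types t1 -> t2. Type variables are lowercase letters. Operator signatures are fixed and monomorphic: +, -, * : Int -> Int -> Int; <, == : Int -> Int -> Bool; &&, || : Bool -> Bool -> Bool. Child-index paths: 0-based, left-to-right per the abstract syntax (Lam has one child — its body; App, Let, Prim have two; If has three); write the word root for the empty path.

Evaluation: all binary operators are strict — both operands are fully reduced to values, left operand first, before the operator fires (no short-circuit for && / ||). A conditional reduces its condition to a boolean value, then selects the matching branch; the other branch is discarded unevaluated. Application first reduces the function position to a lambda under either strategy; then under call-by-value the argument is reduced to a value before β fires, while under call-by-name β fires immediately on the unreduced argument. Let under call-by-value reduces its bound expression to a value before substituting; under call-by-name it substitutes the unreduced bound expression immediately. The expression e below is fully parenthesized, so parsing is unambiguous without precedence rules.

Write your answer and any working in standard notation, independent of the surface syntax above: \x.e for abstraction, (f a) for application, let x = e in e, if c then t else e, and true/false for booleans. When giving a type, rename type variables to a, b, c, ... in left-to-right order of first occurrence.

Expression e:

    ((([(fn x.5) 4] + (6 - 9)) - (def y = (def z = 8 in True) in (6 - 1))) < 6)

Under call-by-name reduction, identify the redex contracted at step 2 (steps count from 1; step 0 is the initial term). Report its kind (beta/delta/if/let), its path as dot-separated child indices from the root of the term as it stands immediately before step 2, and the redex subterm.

Answer: delta at 0.0.1 : (6 - 9)

Trace:
step 0: (((((\x.5) 4) + (6 - 9)) - (let y = (let z = 8 in true) in (6 - 1))) < 6)
step 1: [beta@0.0.0] (((5 + (6 - 9)) - (let y = (let z = 8 in true) in (6 - 1))) < 6)
step 2: [delta@0.0.1] (((5 + -3) - (let y = (let z = 8 in true) in (6 - 1))) < 6)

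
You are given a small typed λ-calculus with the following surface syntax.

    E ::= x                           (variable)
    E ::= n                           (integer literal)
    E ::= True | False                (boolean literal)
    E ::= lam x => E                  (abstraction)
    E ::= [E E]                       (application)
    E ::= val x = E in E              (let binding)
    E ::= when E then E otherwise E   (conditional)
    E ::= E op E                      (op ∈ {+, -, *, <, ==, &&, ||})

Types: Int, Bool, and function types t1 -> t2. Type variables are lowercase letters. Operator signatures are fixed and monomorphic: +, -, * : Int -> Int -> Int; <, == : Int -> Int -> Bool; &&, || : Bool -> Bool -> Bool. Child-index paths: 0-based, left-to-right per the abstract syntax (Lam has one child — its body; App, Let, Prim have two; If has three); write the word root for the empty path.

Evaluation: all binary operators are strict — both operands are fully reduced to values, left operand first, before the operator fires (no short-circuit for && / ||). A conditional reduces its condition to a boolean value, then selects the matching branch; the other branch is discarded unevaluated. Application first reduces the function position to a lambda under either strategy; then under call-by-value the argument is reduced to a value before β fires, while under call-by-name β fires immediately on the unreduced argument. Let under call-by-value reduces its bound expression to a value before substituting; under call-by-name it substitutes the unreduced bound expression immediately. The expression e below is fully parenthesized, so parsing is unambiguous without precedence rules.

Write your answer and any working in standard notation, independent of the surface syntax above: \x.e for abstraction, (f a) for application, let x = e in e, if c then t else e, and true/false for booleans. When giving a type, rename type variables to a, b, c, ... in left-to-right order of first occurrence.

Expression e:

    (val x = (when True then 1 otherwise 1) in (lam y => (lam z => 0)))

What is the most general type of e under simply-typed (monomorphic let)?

Trace:
  unify Bool ~ Bool
  unify Int ~ Int
let x : Int
\z._ : b -> Int
\y._ : a -> b -> Int

Answer: a -> b -> Int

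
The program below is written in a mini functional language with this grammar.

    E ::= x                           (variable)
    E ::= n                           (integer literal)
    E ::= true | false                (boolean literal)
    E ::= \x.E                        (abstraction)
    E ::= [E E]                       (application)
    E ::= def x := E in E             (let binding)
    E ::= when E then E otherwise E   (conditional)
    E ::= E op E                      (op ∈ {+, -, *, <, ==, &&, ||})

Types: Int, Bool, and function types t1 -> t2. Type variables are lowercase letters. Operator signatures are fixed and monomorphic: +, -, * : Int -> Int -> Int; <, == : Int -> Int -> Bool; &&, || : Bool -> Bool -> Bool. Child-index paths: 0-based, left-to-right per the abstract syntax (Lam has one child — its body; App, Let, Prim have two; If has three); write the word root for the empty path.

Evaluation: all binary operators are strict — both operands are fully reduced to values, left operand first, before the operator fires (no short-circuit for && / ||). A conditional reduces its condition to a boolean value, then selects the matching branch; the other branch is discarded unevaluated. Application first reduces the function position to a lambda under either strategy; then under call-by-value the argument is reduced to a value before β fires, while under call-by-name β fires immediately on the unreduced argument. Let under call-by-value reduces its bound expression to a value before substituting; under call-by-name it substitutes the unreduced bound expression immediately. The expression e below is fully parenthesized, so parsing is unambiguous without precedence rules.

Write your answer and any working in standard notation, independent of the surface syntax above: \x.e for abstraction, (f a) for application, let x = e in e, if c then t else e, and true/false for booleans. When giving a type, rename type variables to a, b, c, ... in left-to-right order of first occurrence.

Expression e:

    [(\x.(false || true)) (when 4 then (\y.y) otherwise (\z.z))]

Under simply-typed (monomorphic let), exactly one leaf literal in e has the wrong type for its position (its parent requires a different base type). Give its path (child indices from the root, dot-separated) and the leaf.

Answer: 1.0 : 4

Working:
  unify Bool ~ Bool
  unify Bool ~ Bool
\x._ : a -> Bool
  unify Int ~ Bool
  FAIL: mismatch Int ~ Bool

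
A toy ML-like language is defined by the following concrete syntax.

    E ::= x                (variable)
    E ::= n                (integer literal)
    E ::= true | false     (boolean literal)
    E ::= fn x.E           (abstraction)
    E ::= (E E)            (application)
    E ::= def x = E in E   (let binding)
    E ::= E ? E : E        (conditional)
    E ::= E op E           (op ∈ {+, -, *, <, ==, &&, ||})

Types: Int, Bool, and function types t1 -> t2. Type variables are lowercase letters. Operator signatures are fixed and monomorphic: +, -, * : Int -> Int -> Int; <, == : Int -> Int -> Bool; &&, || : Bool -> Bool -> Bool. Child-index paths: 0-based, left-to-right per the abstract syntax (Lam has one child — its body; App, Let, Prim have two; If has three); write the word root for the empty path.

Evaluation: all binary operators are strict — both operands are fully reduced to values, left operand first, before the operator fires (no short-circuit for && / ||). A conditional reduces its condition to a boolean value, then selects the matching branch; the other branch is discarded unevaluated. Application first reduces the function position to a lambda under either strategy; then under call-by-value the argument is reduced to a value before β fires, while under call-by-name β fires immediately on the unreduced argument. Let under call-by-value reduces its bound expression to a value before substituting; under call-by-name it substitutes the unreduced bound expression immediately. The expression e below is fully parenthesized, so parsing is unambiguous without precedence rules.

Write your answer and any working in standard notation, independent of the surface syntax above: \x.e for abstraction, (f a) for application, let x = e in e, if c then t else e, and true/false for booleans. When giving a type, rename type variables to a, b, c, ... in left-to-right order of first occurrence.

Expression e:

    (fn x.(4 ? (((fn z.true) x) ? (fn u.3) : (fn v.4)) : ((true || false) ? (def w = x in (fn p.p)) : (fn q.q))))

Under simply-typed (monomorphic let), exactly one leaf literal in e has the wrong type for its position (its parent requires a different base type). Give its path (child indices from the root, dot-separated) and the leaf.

Answer: 0.0 : 4

Working:
  unify Int ~ Bool
  FAIL: mismatch Int ~ Bool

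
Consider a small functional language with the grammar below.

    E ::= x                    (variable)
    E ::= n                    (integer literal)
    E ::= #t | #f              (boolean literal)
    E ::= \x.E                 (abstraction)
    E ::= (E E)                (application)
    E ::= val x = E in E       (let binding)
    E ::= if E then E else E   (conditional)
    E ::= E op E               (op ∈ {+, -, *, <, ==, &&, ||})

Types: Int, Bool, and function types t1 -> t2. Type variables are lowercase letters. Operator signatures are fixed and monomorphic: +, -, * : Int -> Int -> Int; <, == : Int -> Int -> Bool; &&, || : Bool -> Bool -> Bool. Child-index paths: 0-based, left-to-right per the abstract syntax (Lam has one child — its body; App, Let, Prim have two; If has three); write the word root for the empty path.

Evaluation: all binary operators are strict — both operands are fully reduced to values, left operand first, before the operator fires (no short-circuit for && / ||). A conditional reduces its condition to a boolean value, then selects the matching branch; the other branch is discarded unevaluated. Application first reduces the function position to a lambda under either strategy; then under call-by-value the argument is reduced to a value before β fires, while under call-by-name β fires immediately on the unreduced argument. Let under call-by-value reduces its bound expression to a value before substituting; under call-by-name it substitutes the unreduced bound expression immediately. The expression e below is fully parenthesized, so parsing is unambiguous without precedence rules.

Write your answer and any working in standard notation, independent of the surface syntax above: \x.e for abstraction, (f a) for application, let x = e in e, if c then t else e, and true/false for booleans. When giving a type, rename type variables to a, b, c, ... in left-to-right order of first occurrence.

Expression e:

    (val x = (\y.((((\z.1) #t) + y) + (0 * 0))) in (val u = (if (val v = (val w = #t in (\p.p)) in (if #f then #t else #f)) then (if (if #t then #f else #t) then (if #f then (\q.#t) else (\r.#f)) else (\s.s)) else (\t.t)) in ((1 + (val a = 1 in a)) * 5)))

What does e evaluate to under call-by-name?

Answer: 10

Derivation:
step 0: (let x = (\y.((((\z.1) true) + y) + (0 * 0))) in (let u = (if (let v = (let w = true in (\p.p)) in (if false then true else false)) then (if (if true then false else true) then (if false then (\q.true) else (\r.false)) else (\s.s)) else (\t.t)) in ((1 + (let a = 1 in a)) * 5)))
step 1: [let@root] (let u = (if (let v = (let w = true in (\p.p)) in (if false then true else false)) then (if (if true then false else true) then (if false then (\q.true) else (\r.false)) else (\s.s)) else (\t.t)) in ((1 + (let a = 1 in a)) * 5))
step 2: [let@root] ((1 + (let a = 1 in a)) * 5)
step 3: [let@0.1] ((1 + 1) * 5)
step 4: [delta@0] (2 * 5)
step 5: [delta@root] 10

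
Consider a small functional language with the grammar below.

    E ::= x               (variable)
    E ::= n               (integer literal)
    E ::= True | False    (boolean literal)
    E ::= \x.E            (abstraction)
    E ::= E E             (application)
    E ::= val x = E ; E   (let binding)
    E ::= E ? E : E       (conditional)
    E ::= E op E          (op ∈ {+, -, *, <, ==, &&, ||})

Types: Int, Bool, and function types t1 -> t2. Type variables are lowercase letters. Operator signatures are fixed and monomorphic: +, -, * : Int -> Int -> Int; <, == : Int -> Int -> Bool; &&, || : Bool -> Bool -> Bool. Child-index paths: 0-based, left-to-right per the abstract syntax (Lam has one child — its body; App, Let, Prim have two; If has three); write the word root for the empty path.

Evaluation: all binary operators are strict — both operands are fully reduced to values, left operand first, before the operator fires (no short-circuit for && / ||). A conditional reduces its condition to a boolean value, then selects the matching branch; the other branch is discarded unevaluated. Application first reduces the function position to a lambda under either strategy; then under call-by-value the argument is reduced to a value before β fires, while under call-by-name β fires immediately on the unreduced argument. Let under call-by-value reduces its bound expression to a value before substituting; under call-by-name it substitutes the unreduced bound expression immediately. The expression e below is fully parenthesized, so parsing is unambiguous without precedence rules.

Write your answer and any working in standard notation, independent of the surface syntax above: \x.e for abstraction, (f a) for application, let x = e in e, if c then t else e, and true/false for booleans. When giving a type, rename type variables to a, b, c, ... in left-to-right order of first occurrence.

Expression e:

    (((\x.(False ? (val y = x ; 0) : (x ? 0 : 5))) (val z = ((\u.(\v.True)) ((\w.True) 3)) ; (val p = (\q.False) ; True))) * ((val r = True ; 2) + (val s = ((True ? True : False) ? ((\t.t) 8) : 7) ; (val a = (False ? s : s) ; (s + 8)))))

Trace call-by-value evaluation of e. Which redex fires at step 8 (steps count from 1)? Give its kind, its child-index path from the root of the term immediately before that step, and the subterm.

Answer: let at 1.0 : (let r = true in 2)

Working:
step 0: (((\x.(if false then (let y = x in 0) else (if x then 0 else 5))) (let z = ((\u.(\v.true)) ((\w.true) 3)) in (let p = (\q.false) in true))) * ((let r = true in 2) + (let s = (if (if true then true else false) then ((\t.t) 8) else 7) in (let a = (if false then s else s) in (s + 8)))))
step 1: [beta@0.1.0.1] (((\x.(if false then (let y = x in 0) else (if x then 0 else 5))) (let z = ((\u.(\v.true)) true) in (let p = (\q.false) in true))) * ((let r = true in 2) + (let s = (if (if true then true else false) then ((\t.t) 8) else 7) in (let a = (if false then s else s) in (s + 8)))))
step 2: [beta@0.1.0] (((\x.(if false then (let y = x in 0) else (if x then 0 else 5))) (let z = (\v.true) in (let p = (\q.false) in true))) * ((let r = true in 2) + (let s = (if (if true then true else false) then ((\t.t) 8) else 7) in (let a = (if false then s else s) in (s + 8)))))
step 3: [let@0.1] (((\x.(if false then (let y = x in 0) else (if x then 0 else 5))) (let p = (\q.false) in true)) * ((let r = true in 2) + (let s = (if (if true then true else false) then ((\t.t) 8) else 7) in (let a = (if false then s else s) in (s + 8)))))
step 4: [let@0.1] (((\x.(if false then (let y = x in 0) else (if x then 0 else 5))) true) * ((let r = true in 2) + (let s = (if (if true then true else false) then ((\t.t) 8) else 7) in (let a = (if false then s else s) in (s + 8)))))
step 5: [beta@0] ((if false then (let y = true in 0) else (if true then 0 else 5)) * ((let r = true in 2) + (let s = (if (if true then true else false) then ((\t.t) 8) else 7) in (let a = (if false then s else s) in (s + 8)))))
step 6: [if@0] ((if true then 0 else 5) * ((let r = true in 2) + (let s = (if (if true then true else false) then ((\t.t) 8) else 7) in (let a = (if false then s else s) in (s + 8)))))
step 7: [if@0] (0 * ((let r = true in 2) + (let s = (if (if true then true else false) then ((\t.t) 8) else 7) in (let a = (if false then s else s) in (s + 8)))))
step 8: [let@1.0] (0 * (2 + (let s = (if (if true then true else false) then ((\t.t) 8) else 7) in (let a = (if false then s else s) in (s + 8)))))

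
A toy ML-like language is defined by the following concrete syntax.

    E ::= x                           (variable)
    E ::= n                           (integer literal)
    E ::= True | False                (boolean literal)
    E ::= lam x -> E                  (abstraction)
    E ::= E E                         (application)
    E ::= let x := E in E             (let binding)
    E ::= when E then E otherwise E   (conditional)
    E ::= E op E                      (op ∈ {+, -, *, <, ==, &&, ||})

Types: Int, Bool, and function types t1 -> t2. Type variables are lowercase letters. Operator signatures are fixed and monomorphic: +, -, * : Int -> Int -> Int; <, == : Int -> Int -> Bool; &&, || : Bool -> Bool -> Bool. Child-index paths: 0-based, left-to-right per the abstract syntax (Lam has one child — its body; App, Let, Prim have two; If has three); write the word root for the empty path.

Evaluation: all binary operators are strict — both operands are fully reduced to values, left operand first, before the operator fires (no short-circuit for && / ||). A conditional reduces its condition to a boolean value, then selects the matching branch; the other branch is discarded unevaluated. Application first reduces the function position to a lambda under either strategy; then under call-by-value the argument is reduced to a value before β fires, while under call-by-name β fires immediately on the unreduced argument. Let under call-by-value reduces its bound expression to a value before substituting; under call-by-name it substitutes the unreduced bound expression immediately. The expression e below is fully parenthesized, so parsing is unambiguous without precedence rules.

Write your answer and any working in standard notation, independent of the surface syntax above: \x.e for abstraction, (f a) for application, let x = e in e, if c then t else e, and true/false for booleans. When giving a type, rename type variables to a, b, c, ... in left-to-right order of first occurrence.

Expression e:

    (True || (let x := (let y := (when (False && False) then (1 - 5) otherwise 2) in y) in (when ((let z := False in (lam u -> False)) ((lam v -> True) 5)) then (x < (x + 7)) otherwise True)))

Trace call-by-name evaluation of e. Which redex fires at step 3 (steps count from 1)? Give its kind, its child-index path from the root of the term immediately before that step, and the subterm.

Derivation:
step 0: (true || (let x = (let y = (if (false && false) then (1 - 5) else 2) in y) in (if ((let z = false in (\u.false)) ((\v.true) 5)) then (x < (x + 7)) else true)))
step 1: [let@1] (true || (if ((let z = false in (\u.false)) ((\v.true) 5)) then ((let y = (if (false && false) then (1 - 5) else 2) in y) < ((let y = (if (false && false) then (1 - 5) else 2) in y) + 7)) else true))
step 2: [let@1.0.0] (true || (if ((\u.false) ((\v.true) 5)) then ((let y = (if (false && false) then (1 - 5) else 2) in y) < ((let y = (if (false && false) then (1 - 5) else 2) in y) + 7)) else true))
step 3: [beta@1.0] (true || (if false then ((let y = (if (false && false) then (1 - 5) else 2) in y) < ((let y = (if (false && false) then (1 - 5) else 2) in y) + 7)) else true))

Answer: beta at 1.0 : ((\u.false) ((\v.true) 5))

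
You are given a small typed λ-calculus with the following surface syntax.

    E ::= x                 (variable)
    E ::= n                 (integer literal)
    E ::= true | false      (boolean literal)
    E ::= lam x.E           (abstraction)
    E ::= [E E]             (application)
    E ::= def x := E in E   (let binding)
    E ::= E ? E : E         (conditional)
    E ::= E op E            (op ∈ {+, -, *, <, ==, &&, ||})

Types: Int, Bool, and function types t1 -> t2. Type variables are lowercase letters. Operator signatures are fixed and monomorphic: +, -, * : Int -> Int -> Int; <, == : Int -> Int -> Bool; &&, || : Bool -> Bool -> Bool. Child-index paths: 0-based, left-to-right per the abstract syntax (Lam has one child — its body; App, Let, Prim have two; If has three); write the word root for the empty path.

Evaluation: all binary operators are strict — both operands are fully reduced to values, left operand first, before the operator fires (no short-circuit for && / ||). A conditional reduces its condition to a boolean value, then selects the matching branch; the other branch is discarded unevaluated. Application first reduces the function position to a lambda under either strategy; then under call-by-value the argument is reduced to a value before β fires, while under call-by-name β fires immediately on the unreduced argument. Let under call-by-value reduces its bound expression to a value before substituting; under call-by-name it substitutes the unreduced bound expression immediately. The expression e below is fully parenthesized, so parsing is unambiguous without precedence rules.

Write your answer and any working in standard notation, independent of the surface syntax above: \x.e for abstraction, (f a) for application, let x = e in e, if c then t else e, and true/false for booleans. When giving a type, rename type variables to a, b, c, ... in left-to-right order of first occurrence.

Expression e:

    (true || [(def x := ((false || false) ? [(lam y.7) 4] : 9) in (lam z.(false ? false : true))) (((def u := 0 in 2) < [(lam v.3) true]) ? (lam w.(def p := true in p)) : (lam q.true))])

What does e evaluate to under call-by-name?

Trace:
step 0: (true || ((let x = (if (false || false) then ((\y.7) 4) else 9) in (\z.(if false then false else true))) (if ((let u = 0 in 2) < ((\v.3) true)) then (\w.(let p = true in p)) else (\q.true))))
step 1: [let@1.0] (true || ((\z.(if false then false else true)) (if ((let u = 0 in 2) < ((\v.3) true)) then (\w.(let p = true in p)) else (\q.true))))
step 2: [beta@1] (true || (if false then false else true))
step 3: [if@1] (true || true)
step 4: [delta@root] true

Answer: true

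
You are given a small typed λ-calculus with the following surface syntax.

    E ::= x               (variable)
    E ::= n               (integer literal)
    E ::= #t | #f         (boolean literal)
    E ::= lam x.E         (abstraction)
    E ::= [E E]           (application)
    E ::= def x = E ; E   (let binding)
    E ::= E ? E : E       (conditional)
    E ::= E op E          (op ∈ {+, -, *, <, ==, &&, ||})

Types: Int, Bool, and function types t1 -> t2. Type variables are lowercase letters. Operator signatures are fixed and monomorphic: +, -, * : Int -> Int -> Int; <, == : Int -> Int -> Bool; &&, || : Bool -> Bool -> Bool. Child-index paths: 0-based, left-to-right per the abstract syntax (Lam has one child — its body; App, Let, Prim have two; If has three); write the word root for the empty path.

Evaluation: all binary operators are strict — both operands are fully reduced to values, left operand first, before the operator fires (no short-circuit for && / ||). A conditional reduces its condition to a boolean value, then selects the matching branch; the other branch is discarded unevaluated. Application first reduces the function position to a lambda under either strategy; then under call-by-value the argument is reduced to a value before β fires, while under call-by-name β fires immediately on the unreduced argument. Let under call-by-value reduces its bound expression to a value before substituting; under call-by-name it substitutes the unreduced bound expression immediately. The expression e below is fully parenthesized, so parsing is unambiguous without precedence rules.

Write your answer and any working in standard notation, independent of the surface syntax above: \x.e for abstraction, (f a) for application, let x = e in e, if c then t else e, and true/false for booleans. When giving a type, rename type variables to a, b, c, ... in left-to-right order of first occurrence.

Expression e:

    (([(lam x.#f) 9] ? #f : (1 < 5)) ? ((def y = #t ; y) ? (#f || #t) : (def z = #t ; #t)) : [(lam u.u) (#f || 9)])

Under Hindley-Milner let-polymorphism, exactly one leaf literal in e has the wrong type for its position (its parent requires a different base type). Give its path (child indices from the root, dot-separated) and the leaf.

Trace:
\x._ : a -> Bool
  unify a -> Bool ~ Int -> b
  unify a ~ Int
  unify Bool ~ b
_ _ : Bool
  unify Bool ~ Bool
  unify Int ~ Int
  unify Int ~ Int
  unify Bool ~ Bool
  unify Bool ~ Bool
let y : Bool
y : Bool
  unify Bool ~ Bool
  unify Bool ~ Bool
  unify Bool ~ Bool
let z : Bool
  unify Bool ~ Bool
u : c
\u._ : c -> c
  unify Bool ~ Bool
  unify Int ~ Bool
  FAIL: mismatch Int ~ Bool

Answer: 2.1.1 : 9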